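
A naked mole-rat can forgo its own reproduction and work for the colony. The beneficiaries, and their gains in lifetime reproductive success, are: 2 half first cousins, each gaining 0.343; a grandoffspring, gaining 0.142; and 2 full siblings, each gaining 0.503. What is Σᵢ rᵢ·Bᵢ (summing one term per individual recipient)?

r to a half first cousin = 0.0625 (half first cousins share one grandparent — one path of length 4: r = (1/2)^4 = 1/16).
r to a grandoffspring = 0.25 (two parent–offspring links: r = (1/2)^2 = 1/4).
r to a full sibling = 1/2 (full sibs share both parents — two paths of length 2: r = 2·(1/2)^2 = 1/2).
Summing one r·B term per recipient: 2·0.0625·0.343 + 1·0.25·0.142 + 2·0.5·0.503 = 0.581375.

0.581375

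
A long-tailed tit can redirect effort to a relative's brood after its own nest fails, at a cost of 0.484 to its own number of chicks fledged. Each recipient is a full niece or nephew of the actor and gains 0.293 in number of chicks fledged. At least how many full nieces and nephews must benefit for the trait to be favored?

r to a full niece or nephew = 0.25 (full aunt/uncle↔niece/nephew: two paths of length 3 through the shared grandparent pair: r = 2·(1/2)^3 = 1/4).
Hamilton's rule: n·r·B > C  ⇒  n > C/(r·B) = 0.484/(0.25·0.293) = 6.608.
The smallest integer exceeding 6.608 is 7.

7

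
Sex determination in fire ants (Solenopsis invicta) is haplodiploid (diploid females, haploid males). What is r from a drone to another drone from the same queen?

0.5

Haploid brothers each carry a random half of the queen's diploid genome, so on average they share half: r = 1/2.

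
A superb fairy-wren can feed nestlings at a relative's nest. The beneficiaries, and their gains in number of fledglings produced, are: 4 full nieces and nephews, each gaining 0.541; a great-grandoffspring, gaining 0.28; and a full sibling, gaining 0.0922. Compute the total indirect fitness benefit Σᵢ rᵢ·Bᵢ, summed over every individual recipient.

r to a full niece or nephew = 1/4 (full aunt/uncle↔niece/nephew: two paths of length 3 through the shared grandparent pair: r = 2·(1/2)^3 = 1/4).
r to a great-grandoffspring = 1/8 (three parent–offspring links: r = (1/2)^3 = 1/8).
r to a full sibling = 1/2 (full sibs share both parents — two paths of length 2: r = 2·(1/2)^2 = 1/2).
Summing one r·B term per recipient: 4·0.25·0.541 + 1·0.125·0.28 + 1·0.5·0.0922 = 0.6221.

0.6221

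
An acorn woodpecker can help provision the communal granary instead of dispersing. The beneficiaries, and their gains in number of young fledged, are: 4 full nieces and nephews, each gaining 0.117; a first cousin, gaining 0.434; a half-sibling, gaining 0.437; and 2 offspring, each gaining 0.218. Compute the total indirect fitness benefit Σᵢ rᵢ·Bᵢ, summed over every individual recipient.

r to a full niece or nephew = 0.25 (full aunt/uncle↔niece/nephew: two paths of length 3 through the shared grandparent pair: r = 2·(1/2)^3 = 1/4).
r to a first cousin = 1/8 (first cousins share one grandparent pair — two paths of length 4: r = 2·(1/2)^4 = 1/8).
r to a half-sibling = 0.25 (half-sibs share one parent — one path of length 2: r = (1/2)^2 = 1/4).
r to an offspring = 1/2 (one parent–offspring link: r = (1/2)^1 = 1/2).
Summing one r·B term per recipient: 4·0.25·0.117 + 1·0.125·0.434 + 1·0.25·0.437 + 2·0.5·0.218 = 0.4985.

0.4985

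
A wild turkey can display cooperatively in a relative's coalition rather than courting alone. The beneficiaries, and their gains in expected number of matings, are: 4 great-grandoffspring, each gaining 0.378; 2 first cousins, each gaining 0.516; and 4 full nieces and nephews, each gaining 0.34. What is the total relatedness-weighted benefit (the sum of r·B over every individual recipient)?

r to a great-grandoffspring = 0.125 (three parent–offspring links: r = (1/2)^3 = 1/8).
r to a first cousin = 0.125 (first cousins share one grandparent pair — two paths of length 4: r = 2·(1/2)^4 = 1/8).
r to a full niece or nephew = 0.25 (full aunt/uncle↔niece/nephew: two paths of length 3 through the shared grandparent pair: r = 2·(1/2)^3 = 1/4).
Summing one r·B term per recipient: 4·0.125·0.378 + 2·0.125·0.516 + 4·0.25·0.34 = 0.658.

0.658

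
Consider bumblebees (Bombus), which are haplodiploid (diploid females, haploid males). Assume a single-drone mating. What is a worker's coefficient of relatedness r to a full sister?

0.75

Haplodiploid full sisters inherit their father's entire haploid genome identically (contributing 1/2) and on average half of their mother's contribution (1/2 · 1/2 = 1/4); r = 1/2 + 1/4 = 3/4.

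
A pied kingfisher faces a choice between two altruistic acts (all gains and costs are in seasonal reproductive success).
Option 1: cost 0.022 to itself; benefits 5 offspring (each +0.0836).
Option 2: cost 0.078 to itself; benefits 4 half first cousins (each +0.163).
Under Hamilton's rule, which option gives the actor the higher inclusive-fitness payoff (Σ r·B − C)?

Option 1

Option 1: r to an offspring = 0.5.
Option 1: Σ r·B − C = (5·0.5·0.0836) − 0.022 = 0.187.
Option 2: r to a half first cousin = 0.0625.
Option 2: Σ r·B − C = (4·0.0625·0.163) − 0.078 = -0.03725.
Option 1 has the higher net inclusive-fitness payoff.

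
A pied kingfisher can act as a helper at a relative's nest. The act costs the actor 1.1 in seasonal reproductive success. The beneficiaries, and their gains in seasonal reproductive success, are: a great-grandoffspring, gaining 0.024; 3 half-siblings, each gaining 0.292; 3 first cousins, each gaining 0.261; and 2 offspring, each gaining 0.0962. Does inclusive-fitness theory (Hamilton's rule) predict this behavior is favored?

Hamilton's rule: the trait is favored when the sum of r·B over every recipient exceeds the actor's cost C.
r to a great-grandoffspring = 1/8 (three parent–offspring links: r = (1/2)^3 = 1/8).
r to a half-sibling = 0.25 (half-sibs share one parent — one path of length 2: r = (1/2)^2 = 1/4).
r to a first cousin = 0.125 (first cousins share one grandparent pair — two paths of length 4: r = 2·(1/2)^4 = 1/8).
r to an offspring = 0.5 (one parent–offspring link: r = (1/2)^1 = 1/2).
Summing one r·B term per recipient: 1·0.125·0.024 + 3·0.25·0.292 + 3·0.125·0.261 + 2·0.5·0.0962 = 0.416075.
0.416075 < 1.1: the indirect benefit is less than the cost.

No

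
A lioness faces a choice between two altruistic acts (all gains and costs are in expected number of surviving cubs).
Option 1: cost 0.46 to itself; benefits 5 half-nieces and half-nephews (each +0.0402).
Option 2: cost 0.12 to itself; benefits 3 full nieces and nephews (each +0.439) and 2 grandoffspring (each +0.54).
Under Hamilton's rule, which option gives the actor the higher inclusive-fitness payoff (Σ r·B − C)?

Option 2

Option 1: r to a half-niece or half-nephew = 0.125.
Option 1: Σ r·B − C = (5·0.125·0.0402) − 0.46 = -0.434875.
Option 2: r to a full niece or nephew = 0.25.
Option 2: r to a grandoffspring = 0.25.
Option 2: Σ r·B − C = (3·0.25·0.439 + 2·0.25·0.54) − 0.12 = 0.47925.
Option 2 has the higher net inclusive-fitness payoff.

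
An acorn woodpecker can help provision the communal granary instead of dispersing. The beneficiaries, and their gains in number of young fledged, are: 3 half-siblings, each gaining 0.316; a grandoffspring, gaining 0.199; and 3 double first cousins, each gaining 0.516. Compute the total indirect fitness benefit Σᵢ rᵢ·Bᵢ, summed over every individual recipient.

r to a half-sibling = 1/4 (half-sibs share one parent — one path of length 2: r = (1/2)^2 = 1/4).
r to a grandoffspring = 1/4 (two parent–offspring links: r = (1/2)^2 = 1/4).
r to a double first cousin = 0.25 (double first cousins share both grandparent pairs — four paths of length 4: r = 4·(1/2)^4 = 1/4).
Summing one r·B term per recipient: 3·0.25·0.316 + 1·0.25·0.199 + 3·0.25·0.516 = 0.67375.

0.67375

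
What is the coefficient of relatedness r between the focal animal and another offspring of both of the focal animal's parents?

Each parent–offspring link contributes a factor of 1/2, and independent paths through distinct common ancestors add.
Full sibs share both parents — two paths of length 2: r = 2·(1/2)^2 = 1/2.

0.5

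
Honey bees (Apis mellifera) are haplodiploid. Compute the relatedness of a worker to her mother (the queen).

One meiotic link between diploid queen and diploid daughter: r = 1/2.

0.5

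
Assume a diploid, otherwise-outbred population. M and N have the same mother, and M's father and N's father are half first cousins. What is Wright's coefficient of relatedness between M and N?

0.265625

With two independent routes of shared ancestry, r is the sum of the two contributions.
M and N are related in two ways: half-sibs through their shared mother (r = 1/4) and half second cousins through their fathers (r = 1/64).
r = 1/4 + 1/64 = 17/64 = 0.265625.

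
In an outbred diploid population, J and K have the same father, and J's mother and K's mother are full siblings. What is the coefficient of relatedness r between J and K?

0.375

Relatedness sums over independent paths through distinct common ancestors.
J and K are related in two ways: half-sibs through their shared father (r = 1/4) and first cousins through their mothers (r = 1/8).
r = 1/4 + 1/8 = 3/8 = 0.375.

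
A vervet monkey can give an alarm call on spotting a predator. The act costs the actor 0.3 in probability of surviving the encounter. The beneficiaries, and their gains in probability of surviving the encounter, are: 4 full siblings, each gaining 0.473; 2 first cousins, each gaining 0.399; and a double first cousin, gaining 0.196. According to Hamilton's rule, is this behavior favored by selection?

Yes

Hamilton's rule: the trait is favored when the sum of r·B over every recipient exceeds the actor's cost C.
r to a full sibling = 1/2 (full sibs share both parents — two paths of length 2: r = 2·(1/2)^2 = 1/2).
r to a first cousin = 0.125 (first cousins share one grandparent pair — two paths of length 4: r = 2·(1/2)^4 = 1/8).
r to a double first cousin = 1/4 (double first cousins share both grandparent pairs — four paths of length 4: r = 4·(1/2)^4 = 1/4).
Summing one r·B term per recipient: 4·0.5·0.473 + 2·0.125·0.399 + 1·0.25·0.196 = 1.09475.
1.09475 > 0.3: the indirect benefit exceeds the cost.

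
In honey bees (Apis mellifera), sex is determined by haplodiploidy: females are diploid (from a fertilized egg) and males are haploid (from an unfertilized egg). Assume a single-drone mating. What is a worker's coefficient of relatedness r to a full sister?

Haplodiploid full sisters inherit their father's entire haploid genome identically (contributing 1/2) and on average half of their mother's contribution (1/2 · 1/2 = 1/4); r = 1/2 + 1/4 = 3/4.

0.75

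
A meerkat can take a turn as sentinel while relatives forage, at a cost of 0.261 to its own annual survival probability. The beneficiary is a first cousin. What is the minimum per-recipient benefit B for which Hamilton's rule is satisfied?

2.088

r to a first cousin = 0.125 (first cousins share one grandparent pair — two paths of length 4: r = 2·(1/2)^4 = 1/8).
Hamilton's rule with n recipients of equal r: n·r·B > C, so B > C/(n·r) = 0.261/(1·0.125) = 2.088.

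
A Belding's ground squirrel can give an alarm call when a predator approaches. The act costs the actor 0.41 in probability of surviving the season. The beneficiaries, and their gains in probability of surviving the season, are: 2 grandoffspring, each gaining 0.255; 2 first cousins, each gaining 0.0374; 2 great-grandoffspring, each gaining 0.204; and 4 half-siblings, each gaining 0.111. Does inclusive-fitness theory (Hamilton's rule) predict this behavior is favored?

No

Hamilton's rule: the trait is favored when the sum of r·B over every recipient exceeds the actor's cost C.
r to a grandoffspring = 0.25 (two parent–offspring links: r = (1/2)^2 = 1/4).
r to a first cousin = 0.125 (first cousins share one grandparent pair — two paths of length 4: r = 2·(1/2)^4 = 1/8).
r to a great-grandoffspring = 1/8 (three parent–offspring links: r = (1/2)^3 = 1/8).
r to a half-sibling = 1/4 (half-sibs share one parent — one path of length 2: r = (1/2)^2 = 1/4).
Summing one r·B term per recipient: 2·0.25·0.255 + 2·0.125·0.0374 + 2·0.125·0.204 + 4·0.25·0.111 = 0.29885.
0.29885 < 0.41: the indirect benefit is less than the cost.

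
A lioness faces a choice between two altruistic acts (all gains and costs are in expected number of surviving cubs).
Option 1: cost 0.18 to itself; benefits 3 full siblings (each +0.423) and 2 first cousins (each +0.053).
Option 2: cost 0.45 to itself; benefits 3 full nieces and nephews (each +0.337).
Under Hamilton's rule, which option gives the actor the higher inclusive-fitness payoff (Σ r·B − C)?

Option 1

Option 1: r to a full sibling = 0.5.
Option 1: r to a first cousin = 0.125.
Option 1: Σ r·B − C = (3·0.5·0.423 + 2·0.125·0.053) − 0.18 = 0.46775.
Option 2: r to a full niece or nephew = 0.25.
Option 2: Σ r·B − C = (3·0.25·0.337) − 0.45 = -0.19725.
Option 1 has the higher net inclusive-fitness payoff.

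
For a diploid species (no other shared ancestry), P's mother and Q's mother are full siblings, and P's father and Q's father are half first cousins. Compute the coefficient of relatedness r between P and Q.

With two independent routes of shared ancestry, r is the sum of the two contributions.
P and Q are related in two ways: first cousins through their mothers (r = 1/8) and half second cousins through their fathers (r = 1/64).
r = 1/8 + 1/64 = 9/64 = 0.140625.

0.140625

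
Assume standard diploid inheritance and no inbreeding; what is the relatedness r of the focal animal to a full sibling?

0.5

Each parent–offspring link contributes a factor of 1/2, and independent paths through distinct common ancestors add.
Full sibs share both parents — two paths of length 2: r = 2·(1/2)^2 = 1/2.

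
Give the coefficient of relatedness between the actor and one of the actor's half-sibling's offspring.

0.125

Each parent–offspring link contributes a factor of 1/2, and independent paths through distinct common ancestors add.
Half-aunt/uncle↔niece/nephew: one path of length 3: r = (1/2)^3 = 1/8.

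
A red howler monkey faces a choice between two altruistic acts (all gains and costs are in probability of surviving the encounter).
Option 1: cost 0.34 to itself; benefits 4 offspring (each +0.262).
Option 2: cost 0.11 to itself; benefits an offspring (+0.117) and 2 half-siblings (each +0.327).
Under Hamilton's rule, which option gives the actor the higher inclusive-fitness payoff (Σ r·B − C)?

Option 1: r to an offspring = 0.5.
Option 1: Σ r·B − C = (4·0.5·0.262) − 0.34 = 0.184.
Option 2: r to an offspring = 0.5.
Option 2: r to a half-sibling = 0.25.
Option 2: Σ r·B − C = (1·0.5·0.117 + 2·0.25·0.327) − 0.11 = 0.112.
Option 1 has the higher net inclusive-fitness payoff.

Option 1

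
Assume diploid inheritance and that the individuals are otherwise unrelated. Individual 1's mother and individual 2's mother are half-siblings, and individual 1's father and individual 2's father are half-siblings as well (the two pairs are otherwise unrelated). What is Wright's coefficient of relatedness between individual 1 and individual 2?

With two independent routes of shared ancestry, r is the sum of the two contributions.
Individual 1 and individual 2 are related in two ways: half first cousins through their mothers (r = 1/16) and half first cousins through their fathers (r = 1/16).
r = 1/16 + 1/16 = 0.125.

0.125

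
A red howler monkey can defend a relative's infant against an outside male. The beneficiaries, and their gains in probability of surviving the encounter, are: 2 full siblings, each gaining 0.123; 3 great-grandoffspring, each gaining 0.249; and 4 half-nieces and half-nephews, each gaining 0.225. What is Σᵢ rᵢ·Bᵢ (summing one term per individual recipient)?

r to a full sibling = 1/2 (full sibs share both parents — two paths of length 2: r = 2·(1/2)^2 = 1/2).
r to a great-grandoffspring = 0.125 (three parent–offspring links: r = (1/2)^3 = 1/8).
r to a half-niece or half-nephew = 0.125 (half-aunt/uncle↔niece/nephew: one path of length 3: r = (1/2)^3 = 1/8).
Summing one r·B term per recipient: 2·0.5·0.123 + 3·0.125·0.249 + 4·0.125·0.225 = 0.328875.

0.328875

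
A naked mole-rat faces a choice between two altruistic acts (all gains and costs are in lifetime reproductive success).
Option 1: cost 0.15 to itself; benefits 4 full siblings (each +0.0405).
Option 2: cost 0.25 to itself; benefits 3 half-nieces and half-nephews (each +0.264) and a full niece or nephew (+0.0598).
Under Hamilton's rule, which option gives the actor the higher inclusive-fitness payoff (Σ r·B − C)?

Option 1

Option 1: r to a full sibling = 0.5.
Option 1: Σ r·B − C = (4·0.5·0.0405) − 0.15 = -0.069.
Option 2: r to a half-niece or half-nephew = 0.125.
Option 2: r to a full niece or nephew = 0.25.
Option 2: Σ r·B − C = (3·0.125·0.264 + 1·0.25·0.0598) − 0.25 = -0.13605.
Option 1 has the higher net inclusive-fitness payoff.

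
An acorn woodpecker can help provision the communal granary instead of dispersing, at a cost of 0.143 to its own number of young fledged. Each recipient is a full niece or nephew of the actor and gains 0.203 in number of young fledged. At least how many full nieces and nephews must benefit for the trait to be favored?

r to a full niece or nephew = 0.25 (full aunt/uncle↔niece/nephew: two paths of length 3 through the shared grandparent pair: r = 2·(1/2)^3 = 1/4).
Hamilton's rule: n·r·B > C  ⇒  n > C/(r·B) = 0.143/(0.25·0.203) = 2.818.
The smallest integer exceeding 2.818 is 3.

3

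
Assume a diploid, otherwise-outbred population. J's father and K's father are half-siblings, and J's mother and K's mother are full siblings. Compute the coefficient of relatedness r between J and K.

Wright's path rule: contributions from independent ancestry routes add.
J and K are related in two ways: half first cousins through their fathers (r = 1/16) and first cousins through their mothers (r = 1/8).
r = 1/16 + 1/8 = 3/16 = 0.1875.

0.1875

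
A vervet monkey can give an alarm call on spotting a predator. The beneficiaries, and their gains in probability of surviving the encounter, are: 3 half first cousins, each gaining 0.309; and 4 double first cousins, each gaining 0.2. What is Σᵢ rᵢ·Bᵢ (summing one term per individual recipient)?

r to a half first cousin = 0.0625 (half first cousins share one grandparent — one path of length 4: r = (1/2)^4 = 1/16).
r to a double first cousin = 1/4 (double first cousins share both grandparent pairs — four paths of length 4: r = 4·(1/2)^4 = 1/4).
Summing one r·B term per recipient: 3·0.0625·0.309 + 4·0.25·0.2 = 0.2579375.

0.2579375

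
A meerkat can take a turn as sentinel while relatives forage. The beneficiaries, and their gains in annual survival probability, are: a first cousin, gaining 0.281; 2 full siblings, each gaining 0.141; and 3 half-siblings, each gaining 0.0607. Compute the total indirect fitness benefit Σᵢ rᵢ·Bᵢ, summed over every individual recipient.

0.22165

r to a first cousin = 1/8 (first cousins share one grandparent pair — two paths of length 4: r = 2·(1/2)^4 = 1/8).
r to a full sibling = 1/2 (full sibs share both parents — two paths of length 2: r = 2·(1/2)^2 = 1/2).
r to a half-sibling = 1/4 (half-sibs share one parent — one path of length 2: r = (1/2)^2 = 1/4).
Summing one r·B term per recipient: 1·0.125·0.281 + 2·0.5·0.141 + 3·0.25·0.0607 = 0.22165.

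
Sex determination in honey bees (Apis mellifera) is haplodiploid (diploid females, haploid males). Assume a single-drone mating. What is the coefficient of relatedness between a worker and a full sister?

0.75

Haplodiploid full sisters inherit their father's entire haploid genome identically (contributing 1/2) and on average half of their mother's contribution (1/2 · 1/2 = 1/4); r = 1/2 + 1/4 = 3/4.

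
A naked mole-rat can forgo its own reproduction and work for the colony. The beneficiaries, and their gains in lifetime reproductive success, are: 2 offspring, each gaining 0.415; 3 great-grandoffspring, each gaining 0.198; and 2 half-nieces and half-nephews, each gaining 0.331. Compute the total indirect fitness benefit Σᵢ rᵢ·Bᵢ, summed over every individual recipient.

0.572

r to an offspring = 0.5 (one parent–offspring link: r = (1/2)^1 = 1/2).
r to a great-grandoffspring = 0.125 (three parent–offspring links: r = (1/2)^3 = 1/8).
r to a half-niece or half-nephew = 0.125 (half-aunt/uncle↔niece/nephew: one path of length 3: r = (1/2)^3 = 1/8).
Summing one r·B term per recipient: 2·0.5·0.415 + 3·0.125·0.198 + 2·0.125·0.331 = 0.572.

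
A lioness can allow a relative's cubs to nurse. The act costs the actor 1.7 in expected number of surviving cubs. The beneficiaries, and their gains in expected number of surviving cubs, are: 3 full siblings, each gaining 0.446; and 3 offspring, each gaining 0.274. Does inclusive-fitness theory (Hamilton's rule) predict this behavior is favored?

No

Hamilton's rule: the trait is favored when the sum of r·B over every recipient exceeds the actor's cost C.
r to a full sibling = 1/2 (full sibs share both parents — two paths of length 2: r = 2·(1/2)^2 = 1/2).
r to an offspring = 0.5 (one parent–offspring link: r = (1/2)^1 = 1/2).
Summing one r·B term per recipient: 3·0.5·0.446 + 3·0.5·0.274 = 1.08.
1.08 < 1.7: the indirect benefit is less than the cost.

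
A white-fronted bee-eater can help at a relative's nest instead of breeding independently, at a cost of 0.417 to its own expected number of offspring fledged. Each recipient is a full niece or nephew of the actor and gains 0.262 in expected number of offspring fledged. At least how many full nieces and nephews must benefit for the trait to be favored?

r to a full niece or nephew = 0.25 (full aunt/uncle↔niece/nephew: two paths of length 3 through the shared grandparent pair: r = 2·(1/2)^3 = 1/4).
Hamilton's rule: n·r·B > C  ⇒  n > C/(r·B) = 0.417/(0.25·0.262) = 6.366.
The smallest integer exceeding 6.366 is 7.

7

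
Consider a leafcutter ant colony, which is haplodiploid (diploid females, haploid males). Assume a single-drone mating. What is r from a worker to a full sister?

Haplodiploid full sisters inherit their father's entire haploid genome identically (contributing 1/2) and on average half of their mother's contribution (1/2 · 1/2 = 1/4); r = 1/2 + 1/4 = 3/4.

0.75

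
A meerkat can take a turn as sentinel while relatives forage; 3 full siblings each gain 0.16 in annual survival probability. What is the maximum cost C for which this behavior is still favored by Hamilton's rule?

0.24

r to a full sibling = 0.5 (full sibs share both parents — two paths of length 2: r = 2·(1/2)^2 = 1/2).
Hamilton's rule: n·r·B > C, so the trait is favored while C < n·r·B = 3·0.5·0.16 = 0.24.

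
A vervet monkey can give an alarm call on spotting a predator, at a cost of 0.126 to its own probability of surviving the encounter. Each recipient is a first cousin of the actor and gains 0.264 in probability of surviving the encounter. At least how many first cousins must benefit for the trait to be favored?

r to a first cousin = 1/8 (first cousins share one grandparent pair — two paths of length 4: r = 2·(1/2)^4 = 1/8).
Hamilton's rule: n·r·B > C  ⇒  n > C/(r·B) = 0.126/(0.125·0.264) = 3.818.
The smallest integer exceeding 3.818 is 4.

4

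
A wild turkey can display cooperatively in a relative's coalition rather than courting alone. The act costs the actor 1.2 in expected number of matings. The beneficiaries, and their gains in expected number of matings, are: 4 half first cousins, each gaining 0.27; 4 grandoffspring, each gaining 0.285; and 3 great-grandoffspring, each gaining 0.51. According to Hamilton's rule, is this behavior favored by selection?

No

Hamilton's rule: the trait is favored when the sum of r·B over every recipient exceeds the actor's cost C.
r to a half first cousin = 0.0625 (half first cousins share one grandparent — one path of length 4: r = (1/2)^4 = 1/16).
r to a grandoffspring = 1/4 (two parent–offspring links: r = (1/2)^2 = 1/4).
r to a great-grandoffspring = 0.125 (three parent–offspring links: r = (1/2)^3 = 1/8).
Summing one r·B term per recipient: 4·0.0625·0.27 + 4·0.25·0.285 + 3·0.125·0.51 = 0.54375.
0.54375 < 1.2: the indirect benefit is less than the cost.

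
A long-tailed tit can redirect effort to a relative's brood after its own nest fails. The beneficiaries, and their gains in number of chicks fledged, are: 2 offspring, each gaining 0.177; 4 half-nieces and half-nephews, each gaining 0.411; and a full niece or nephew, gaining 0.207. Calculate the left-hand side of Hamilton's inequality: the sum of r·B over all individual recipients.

0.43425

r to an offspring = 1/2 (one parent–offspring link: r = (1/2)^1 = 1/2).
r to a half-niece or half-nephew = 1/8 (half-aunt/uncle↔niece/nephew: one path of length 3: r = (1/2)^3 = 1/8).
r to a full niece or nephew = 1/4 (full aunt/uncle↔niece/nephew: two paths of length 3 through the shared grandparent pair: r = 2·(1/2)^3 = 1/4).
Summing one r·B term per recipient: 2·0.5·0.177 + 4·0.125·0.411 + 1·0.25·0.207 = 0.43425.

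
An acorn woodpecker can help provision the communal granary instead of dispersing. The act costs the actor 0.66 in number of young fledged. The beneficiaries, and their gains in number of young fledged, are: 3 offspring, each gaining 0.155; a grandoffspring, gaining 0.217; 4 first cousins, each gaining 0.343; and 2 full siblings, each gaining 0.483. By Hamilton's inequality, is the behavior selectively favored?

Hamilton's rule: the trait is favored when the sum of r·B over every recipient exceeds the actor's cost C.
r to an offspring = 0.5 (one parent–offspring link: r = (1/2)^1 = 1/2).
r to a grandoffspring = 1/4 (two parent–offspring links: r = (1/2)^2 = 1/4).
r to a first cousin = 1/8 (first cousins share one grandparent pair — two paths of length 4: r = 2·(1/2)^4 = 1/8).
r to a full sibling = 1/2 (full sibs share both parents — two paths of length 2: r = 2·(1/2)^2 = 1/2).
Summing one r·B term per recipient: 3·0.5·0.155 + 1·0.25·0.217 + 4·0.125·0.343 + 2·0.5·0.483 = 0.94125.
0.94125 > 0.66: the indirect benefit exceeds the cost.

Yes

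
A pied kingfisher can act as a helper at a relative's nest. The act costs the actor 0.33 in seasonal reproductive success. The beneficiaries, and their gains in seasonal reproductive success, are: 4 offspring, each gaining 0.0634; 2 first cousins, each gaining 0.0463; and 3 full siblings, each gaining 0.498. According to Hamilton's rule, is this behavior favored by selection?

Yes

Hamilton's rule: the trait is favored when the sum of r·B over every recipient exceeds the actor's cost C.
r to an offspring = 0.5 (one parent–offspring link: r = (1/2)^1 = 1/2).
r to a first cousin = 1/8 (first cousins share one grandparent pair — two paths of length 4: r = 2·(1/2)^4 = 1/8).
r to a full sibling = 0.5 (full sibs share both parents — two paths of length 2: r = 2·(1/2)^2 = 1/2).
Summing one r·B term per recipient: 4·0.5·0.0634 + 2·0.125·0.0463 + 3·0.5·0.498 = 0.885375.
0.885375 > 0.33: the indirect benefit exceeds the cost.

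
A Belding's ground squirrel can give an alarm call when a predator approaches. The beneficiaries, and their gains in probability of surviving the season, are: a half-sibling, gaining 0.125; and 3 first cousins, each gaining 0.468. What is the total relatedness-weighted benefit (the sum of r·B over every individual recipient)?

r to a half-sibling = 1/4 (half-sibs share one parent — one path of length 2: r = (1/2)^2 = 1/4).
r to a first cousin = 1/8 (first cousins share one grandparent pair — two paths of length 4: r = 2·(1/2)^4 = 1/8).
Summing one r·B term per recipient: 1·0.25·0.125 + 3·0.125·0.468 = 0.20675.

0.20675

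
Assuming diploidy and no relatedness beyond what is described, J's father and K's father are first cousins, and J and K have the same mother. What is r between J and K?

0.28125

Relatedness sums over independent paths through distinct common ancestors.
J and K are related in two ways: second cousins through their fathers (r = 1/32) and half-sibs through their shared mother (r = 1/4).
r = 1/32 + 1/4 = 9/32 = 0.28125.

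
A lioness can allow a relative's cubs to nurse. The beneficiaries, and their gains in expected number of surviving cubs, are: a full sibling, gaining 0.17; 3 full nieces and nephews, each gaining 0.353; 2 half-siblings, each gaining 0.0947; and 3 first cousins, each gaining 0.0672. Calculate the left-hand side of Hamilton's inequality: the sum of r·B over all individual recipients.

0.4223

r to a full sibling = 1/2 (full sibs share both parents — two paths of length 2: r = 2·(1/2)^2 = 1/2).
r to a full niece or nephew = 1/4 (full aunt/uncle↔niece/nephew: two paths of length 3 through the shared grandparent pair: r = 2·(1/2)^3 = 1/4).
r to a half-sibling = 1/4 (half-sibs share one parent — one path of length 2: r = (1/2)^2 = 1/4).
r to a first cousin = 1/8 (first cousins share one grandparent pair — two paths of length 4: r = 2·(1/2)^4 = 1/8).
Summing one r·B term per recipient: 1·0.5·0.17 + 3·0.25·0.353 + 2·0.25·0.0947 + 3·0.125·0.0672 = 0.4223.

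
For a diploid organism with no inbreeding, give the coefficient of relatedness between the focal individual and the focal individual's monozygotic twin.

1

Each parent–offspring link contributes a factor of 1/2, and independent paths through distinct common ancestors add.
Monozygotic twins share every allele identical by descent: r = 1.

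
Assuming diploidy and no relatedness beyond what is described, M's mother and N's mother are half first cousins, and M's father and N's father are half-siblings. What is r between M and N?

0.078125

With two independent routes of shared ancestry, r is the sum of the two contributions.
M and N are related in two ways: half second cousins through their mothers (r = 1/64) and half first cousins through their fathers (r = 1/16).
r = 1/64 + 1/16 = 5/64 = 0.078125.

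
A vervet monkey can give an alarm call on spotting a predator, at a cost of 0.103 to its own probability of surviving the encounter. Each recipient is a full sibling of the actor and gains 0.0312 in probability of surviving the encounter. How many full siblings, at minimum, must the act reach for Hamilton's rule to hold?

r to a full sibling = 0.5 (full sibs share both parents — two paths of length 2: r = 2·(1/2)^2 = 1/2).
Hamilton's rule: n·r·B > C  ⇒  n > C/(r·B) = 0.103/(0.5·0.0312) = 6.603.
The smallest integer exceeding 6.603 is 7.

7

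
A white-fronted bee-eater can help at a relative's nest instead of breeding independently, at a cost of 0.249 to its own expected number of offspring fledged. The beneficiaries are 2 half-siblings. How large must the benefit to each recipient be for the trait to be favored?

r to a half-sibling = 1/4 (half-sibs share one parent — one path of length 2: r = (1/2)^2 = 1/4).
Hamilton's rule with n recipients of equal r: n·r·B > C, so B > C/(n·r) = 0.249/(2·0.25) = 0.498.

0.498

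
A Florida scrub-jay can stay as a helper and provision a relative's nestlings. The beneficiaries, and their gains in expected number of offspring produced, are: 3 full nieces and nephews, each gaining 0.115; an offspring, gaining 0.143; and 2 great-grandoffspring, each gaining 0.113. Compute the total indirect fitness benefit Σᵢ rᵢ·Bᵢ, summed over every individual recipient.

r to a full niece or nephew = 0.25 (full aunt/uncle↔niece/nephew: two paths of length 3 through the shared grandparent pair: r = 2·(1/2)^3 = 1/4).
r to an offspring = 1/2 (one parent–offspring link: r = (1/2)^1 = 1/2).
r to a great-grandoffspring = 1/8 (three parent–offspring links: r = (1/2)^3 = 1/8).
Summing one r·B term per recipient: 3·0.25·0.115 + 1·0.5·0.143 + 2·0.125·0.113 = 0.186.

0.186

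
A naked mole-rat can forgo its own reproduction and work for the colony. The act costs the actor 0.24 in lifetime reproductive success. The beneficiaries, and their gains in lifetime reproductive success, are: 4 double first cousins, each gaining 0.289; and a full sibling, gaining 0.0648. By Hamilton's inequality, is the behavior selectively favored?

Yes

Hamilton's rule: the trait is favored when the sum of r·B over every recipient exceeds the actor's cost C.
r to a double first cousin = 1/4 (double first cousins share both grandparent pairs — four paths of length 4: r = 4·(1/2)^4 = 1/4).
r to a full sibling = 1/2 (full sibs share both parents — two paths of length 2: r = 2·(1/2)^2 = 1/2).
Summing one r·B term per recipient: 4·0.25·0.289 + 1·0.5·0.0648 = 0.3214.
0.3214 > 0.24: the indirect benefit exceeds the cost.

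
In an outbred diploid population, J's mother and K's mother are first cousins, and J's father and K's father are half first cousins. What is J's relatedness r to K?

0.046875

With two independent routes of shared ancestry, r is the sum of the two contributions.
J and K are related in two ways: second cousins through their mothers (r = 1/32) and half second cousins through their fathers (r = 1/64).
r = 1/32 + 1/64 = 3/64 = 0.046875.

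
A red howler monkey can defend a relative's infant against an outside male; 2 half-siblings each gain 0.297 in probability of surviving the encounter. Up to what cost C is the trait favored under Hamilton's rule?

0.1485

r to a half-sibling = 1/4 (half-sibs share one parent — one path of length 2: r = (1/2)^2 = 1/4).
Hamilton's rule: n·r·B > C, so the trait is favored while C < n·r·B = 2·0.25·0.297 = 0.1485.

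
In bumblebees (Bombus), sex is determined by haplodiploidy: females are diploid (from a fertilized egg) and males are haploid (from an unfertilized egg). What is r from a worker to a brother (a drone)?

Her haploid brother carries none of their father's genes and a random half of their mother's genome; that half matches the maternal half of her own genome with probability 1/2: r = 1/2 · 1/2 = 1/4.

0.25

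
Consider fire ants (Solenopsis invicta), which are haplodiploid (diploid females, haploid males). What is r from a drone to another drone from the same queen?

0.5

Haploid brothers each carry a random half of the queen's diploid genome, so on average they share half: r = 1/2.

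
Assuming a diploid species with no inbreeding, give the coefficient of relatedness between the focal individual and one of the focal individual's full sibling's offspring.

0.25

Each parent–offspring link contributes a factor of 1/2, and independent paths through distinct common ancestors add.
Full aunt/uncle↔niece/nephew: two paths of length 3 through the shared grandparent pair: r = 2·(1/2)^3 = 1/4.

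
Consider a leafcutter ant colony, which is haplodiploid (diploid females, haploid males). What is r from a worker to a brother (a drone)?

Her haploid brother carries none of their father's genes and a random half of their mother's genome; that half matches the maternal half of her own genome with probability 1/2: r = 1/2 · 1/2 = 1/4.

0.25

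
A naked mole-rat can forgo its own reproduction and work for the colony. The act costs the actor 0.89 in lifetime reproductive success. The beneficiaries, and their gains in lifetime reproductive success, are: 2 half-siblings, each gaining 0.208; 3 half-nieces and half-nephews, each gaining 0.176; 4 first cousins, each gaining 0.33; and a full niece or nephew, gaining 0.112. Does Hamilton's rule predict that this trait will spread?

No

Hamilton's rule: the trait is favored when the sum of r·B over every recipient exceeds the actor's cost C.
r to a half-sibling = 0.25 (half-sibs share one parent — one path of length 2: r = (1/2)^2 = 1/4).
r to a half-niece or half-nephew = 0.125 (half-aunt/uncle↔niece/nephew: one path of length 3: r = (1/2)^3 = 1/8).
r to a first cousin = 0.125 (first cousins share one grandparent pair — two paths of length 4: r = 2·(1/2)^4 = 1/8).
r to a full niece or nephew = 1/4 (full aunt/uncle↔niece/nephew: two paths of length 3 through the shared grandparent pair: r = 2·(1/2)^3 = 1/4).
Summing one r·B term per recipient: 2·0.25·0.208 + 3·0.125·0.176 + 4·0.125·0.33 + 1·0.25·0.112 = 0.363.
0.363 < 0.89: the indirect benefit is less than the cost.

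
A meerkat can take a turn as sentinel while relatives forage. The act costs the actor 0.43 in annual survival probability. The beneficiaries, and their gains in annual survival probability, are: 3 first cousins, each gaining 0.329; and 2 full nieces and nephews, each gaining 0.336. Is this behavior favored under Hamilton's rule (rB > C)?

No

Hamilton's rule: the trait is favored when the sum of r·B over every recipient exceeds the actor's cost C.
r to a first cousin = 0.125 (first cousins share one grandparent pair — two paths of length 4: r = 2·(1/2)^4 = 1/8).
r to a full niece or nephew = 0.25 (full aunt/uncle↔niece/nephew: two paths of length 3 through the shared grandparent pair: r = 2·(1/2)^3 = 1/4).
Summing one r·B term per recipient: 3·0.125·0.329 + 2·0.25·0.336 = 0.291375.
0.291375 < 0.43: the indirect benefit is less than the cost.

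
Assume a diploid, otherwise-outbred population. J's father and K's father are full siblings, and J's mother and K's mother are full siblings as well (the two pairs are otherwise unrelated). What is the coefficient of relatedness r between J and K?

Independent pedigree routes through distinct common ancestors add.
J and K are related in two ways: first cousins through their fathers (r = 1/8) and first cousins through their mothers (r = 1/8) — i.e. double first cousins.
r = 1/8 + 1/8 = 1/4 = 0.25.

0.25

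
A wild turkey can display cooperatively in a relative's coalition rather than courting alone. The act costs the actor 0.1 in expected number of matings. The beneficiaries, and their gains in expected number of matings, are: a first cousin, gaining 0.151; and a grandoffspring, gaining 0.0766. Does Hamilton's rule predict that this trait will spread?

No

Hamilton's rule: the trait is favored when the sum of r·B over every recipient exceeds the actor's cost C.
r to a first cousin = 0.125 (first cousins share one grandparent pair — two paths of length 4: r = 2·(1/2)^4 = 1/8).
r to a grandoffspring = 0.25 (two parent–offspring links: r = (1/2)^2 = 1/4).
Summing one r·B term per recipient: 1·0.125·0.151 + 1·0.25·0.0766 = 0.038025.
0.038025 < 0.1: the indirect benefit is less than the cost.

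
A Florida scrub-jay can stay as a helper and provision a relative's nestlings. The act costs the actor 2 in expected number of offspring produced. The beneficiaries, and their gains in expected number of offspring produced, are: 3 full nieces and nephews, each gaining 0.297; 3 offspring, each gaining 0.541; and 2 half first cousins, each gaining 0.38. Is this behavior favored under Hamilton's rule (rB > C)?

No

Hamilton's rule: the trait is favored when the sum of r·B over every recipient exceeds the actor's cost C.
r to a full niece or nephew = 1/4 (full aunt/uncle↔niece/nephew: two paths of length 3 through the shared grandparent pair: r = 2·(1/2)^3 = 1/4).
r to an offspring = 0.5 (one parent–offspring link: r = (1/2)^1 = 1/2).
r to a half first cousin = 0.0625 (half first cousins share one grandparent — one path of length 4: r = (1/2)^4 = 1/16).
Summing one r·B term per recipient: 3·0.25·0.297 + 3·0.5·0.541 + 2·0.0625·0.38 = 1.08175.
1.08175 < 2: the indirect benefit is less than the cost.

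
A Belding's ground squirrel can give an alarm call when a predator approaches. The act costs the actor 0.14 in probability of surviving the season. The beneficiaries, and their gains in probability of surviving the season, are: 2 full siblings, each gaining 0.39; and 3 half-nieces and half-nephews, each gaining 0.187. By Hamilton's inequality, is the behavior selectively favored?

Yes

Hamilton's rule: the trait is favored when the sum of r·B over every recipient exceeds the actor's cost C.
r to a full sibling = 0.5 (full sibs share both parents — two paths of length 2: r = 2·(1/2)^2 = 1/2).
r to a half-niece or half-nephew = 0.125 (half-aunt/uncle↔niece/nephew: one path of length 3: r = (1/2)^3 = 1/8).
Summing one r·B term per recipient: 2·0.5·0.39 + 3·0.125·0.187 = 0.460125.
0.460125 > 0.14: the indirect benefit exceeds the cost.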